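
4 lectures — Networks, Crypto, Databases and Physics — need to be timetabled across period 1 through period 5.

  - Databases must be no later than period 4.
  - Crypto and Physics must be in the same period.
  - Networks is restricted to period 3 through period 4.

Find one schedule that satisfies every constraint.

Networks in period 3; Physics in period 1; Crypto in period 1; Databases in period 1

Checking: Crypto = Physics = period 1; Databases=period 1 in [period 1,period 4]; Networks=period 3 in [period 3,period 4].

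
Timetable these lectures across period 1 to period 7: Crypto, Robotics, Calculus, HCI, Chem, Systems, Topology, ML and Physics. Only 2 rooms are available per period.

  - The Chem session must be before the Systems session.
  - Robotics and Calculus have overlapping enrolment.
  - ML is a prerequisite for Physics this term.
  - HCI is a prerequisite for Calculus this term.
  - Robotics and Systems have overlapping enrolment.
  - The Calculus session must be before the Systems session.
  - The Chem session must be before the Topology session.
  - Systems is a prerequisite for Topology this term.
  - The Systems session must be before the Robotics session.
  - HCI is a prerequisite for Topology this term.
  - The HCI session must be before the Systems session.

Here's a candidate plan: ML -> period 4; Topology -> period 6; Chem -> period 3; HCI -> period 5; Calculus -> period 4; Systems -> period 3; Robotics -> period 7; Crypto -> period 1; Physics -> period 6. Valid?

Robotics and Systems have overlapping enrolment — holds.
Only 2 rooms are available per period — holds.
The Systems session must be before the Robotics session — holds.
Systems is a prerequisite for Topology this term — holds.
The Calculus session must be before the Systems session — violated.
ML is a prerequisite for Physics this term — holds.
The Chem session must be before the Topology session — holds.
Robotics and Calculus have overlapping enrolment — holds.
HCI is a prerequisite for Topology this term — holds.
The Chem session must be before the Systems session — violated.
HCI is a prerequisite for Calculus this term — violated.
The HCI session must be before the Systems session — violated.

No. The HCI session must be before the Systems session is not satisfied.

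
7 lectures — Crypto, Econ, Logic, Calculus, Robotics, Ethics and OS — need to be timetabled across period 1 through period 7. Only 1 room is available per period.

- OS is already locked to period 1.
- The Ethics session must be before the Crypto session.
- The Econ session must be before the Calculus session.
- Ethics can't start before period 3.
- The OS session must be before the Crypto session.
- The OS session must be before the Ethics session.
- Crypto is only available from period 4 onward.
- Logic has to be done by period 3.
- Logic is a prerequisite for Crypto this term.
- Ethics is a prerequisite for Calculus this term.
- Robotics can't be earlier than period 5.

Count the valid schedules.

Splitting on Crypto: it can be period 4 (3), period 5 (6), period 6 (6), period 7 (6). Listing each branch's schedules as (Econ, Logic, Calculus, Robotics, Ethics, OS) by period number:
Crypto=period 4: (5,2,6,7,3,1) (5,2,7,6,3,1) (6,2,7,5,3,1) — 3.
Crypto=period 5: (2,3,6,7,4,1) (2,3,7,6,4,1) (3,2,6,7,4,1) (3,2,7,6,4,1) (4,2,6,7,3,1) (4,2,7,6,3,1) — 6.
Crypto=period 6: (2,3,5,7,4,1) (2,3,7,5,4,1) (3,2,5,7,4,1) (3,2,7,5,4,1) (4,2,5,7,3,1) (4,2,7,5,3,1) — 6.
Crypto=period 7: (2,3,5,6,4,1) (2,3,6,5,4,1) (3,2,5,6,4,1) (3,2,6,5,4,1) (4,2,5,6,3,1) (4,2,6,5,3,1) — 6.
Summing: 3 + 6 + 6 + 6 = 21.

21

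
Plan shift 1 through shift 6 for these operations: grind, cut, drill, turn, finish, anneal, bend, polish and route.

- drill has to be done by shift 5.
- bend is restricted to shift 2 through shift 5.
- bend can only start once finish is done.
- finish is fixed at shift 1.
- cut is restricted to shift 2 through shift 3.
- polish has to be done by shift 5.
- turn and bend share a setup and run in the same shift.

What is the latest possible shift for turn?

shift 5

Turn must be in the same shift as bend, which can't be before shift 2, so turn is at least shift 2; turn must be in the same shift as bend, which can't be after shift 5, so turn is at most shift 5.
turn at shift 5 is achievable: drill=shift 1, grind=shift 1, finish=shift 1, route=shift 1, bend=shift 5, anneal=shift 1, turn=shift 5, polish=shift 1, cut=shift 2.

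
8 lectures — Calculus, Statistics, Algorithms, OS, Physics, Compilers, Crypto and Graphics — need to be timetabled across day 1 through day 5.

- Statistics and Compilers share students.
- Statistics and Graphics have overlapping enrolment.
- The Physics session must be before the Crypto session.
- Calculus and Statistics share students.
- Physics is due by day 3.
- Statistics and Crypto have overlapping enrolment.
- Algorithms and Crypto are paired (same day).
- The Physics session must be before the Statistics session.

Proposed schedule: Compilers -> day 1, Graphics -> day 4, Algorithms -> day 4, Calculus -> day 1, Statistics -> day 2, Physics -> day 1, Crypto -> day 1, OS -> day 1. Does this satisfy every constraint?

Statistics and Compilers share students — holds.
Statistics and Graphics have overlapping enrolment — holds.
Statistics and Crypto have overlapping enrolment — holds.
The Physics session must be before the Statistics session — holds.
Algorithms and Crypto are paired (same day) — violated.
The Physics session must be before the Crypto session — violated.
Physics is due by day 3 — holds.
Calculus and Statistics share students — holds.

No — it violates: Algorithms and Crypto are paired (same day)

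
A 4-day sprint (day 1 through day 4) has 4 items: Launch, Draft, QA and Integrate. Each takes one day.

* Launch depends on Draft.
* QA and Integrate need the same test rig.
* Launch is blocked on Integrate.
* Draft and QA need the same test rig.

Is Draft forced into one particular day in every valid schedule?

No

Draft can be day 1 (e.g. Integrate -> day 1, Launch -> day 2, QA -> day 2, Draft -> day 1) or day 2 (e.g. Draft -> day 2, QA -> day 3, Integrate -> day 1, Launch -> day 3).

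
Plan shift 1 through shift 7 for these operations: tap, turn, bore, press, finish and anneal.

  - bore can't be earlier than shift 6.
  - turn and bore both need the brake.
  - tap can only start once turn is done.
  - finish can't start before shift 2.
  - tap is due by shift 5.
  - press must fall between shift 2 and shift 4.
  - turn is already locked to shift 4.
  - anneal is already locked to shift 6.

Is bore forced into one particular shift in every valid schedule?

No

bore can be shift 6 (e.g. bore=shift 6; press=shift 2; turn=shift 4; tap=shift 5; finish=shift 2; anneal=shift 6) or shift 7 (e.g. press=shift 2, turn=shift 4, bore=shift 7, tap=shift 5, anneal=shift 6, finish=shift 2).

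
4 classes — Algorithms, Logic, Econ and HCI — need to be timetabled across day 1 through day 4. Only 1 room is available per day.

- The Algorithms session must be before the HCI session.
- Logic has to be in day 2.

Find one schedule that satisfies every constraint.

Logic in day 2, HCI in day 3, Algorithms in day 1, Econ in day 4

Checking: Algorithms(day 1) before HCI(day 3); Logic=day 2 in [day 2,day 2]; max 1 per day (cap 1).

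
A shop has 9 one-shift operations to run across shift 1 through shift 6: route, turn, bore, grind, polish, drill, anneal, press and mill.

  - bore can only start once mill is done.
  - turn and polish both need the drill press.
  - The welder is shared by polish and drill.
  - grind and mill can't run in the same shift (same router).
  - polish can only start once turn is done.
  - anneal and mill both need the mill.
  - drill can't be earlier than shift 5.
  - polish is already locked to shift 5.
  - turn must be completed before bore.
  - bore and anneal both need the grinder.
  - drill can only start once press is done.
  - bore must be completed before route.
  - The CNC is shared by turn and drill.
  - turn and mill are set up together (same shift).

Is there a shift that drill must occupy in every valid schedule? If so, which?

shift 6

drill's window is shift 5–shift 6.
polish is fixed at shift 5, and drill can't share a shift with polish.
So drill must be shift 6.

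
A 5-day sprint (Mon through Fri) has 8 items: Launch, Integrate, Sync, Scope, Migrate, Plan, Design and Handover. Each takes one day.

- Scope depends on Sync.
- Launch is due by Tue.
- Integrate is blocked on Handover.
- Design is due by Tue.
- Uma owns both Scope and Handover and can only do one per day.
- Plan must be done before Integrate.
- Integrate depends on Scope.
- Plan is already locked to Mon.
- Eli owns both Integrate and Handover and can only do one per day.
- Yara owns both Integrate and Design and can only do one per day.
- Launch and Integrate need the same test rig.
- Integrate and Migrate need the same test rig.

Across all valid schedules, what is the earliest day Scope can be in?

Tue

Precedence pushes Scope to at least Tue; downstream work caps Scope at Thu.
Scope at Tue is achievable: Handover in Mon; Sync in Mon; Plan in Mon; Scope in Tue; Launch in Mon; Migrate in Mon; Integrate in Wed; Design in Mon.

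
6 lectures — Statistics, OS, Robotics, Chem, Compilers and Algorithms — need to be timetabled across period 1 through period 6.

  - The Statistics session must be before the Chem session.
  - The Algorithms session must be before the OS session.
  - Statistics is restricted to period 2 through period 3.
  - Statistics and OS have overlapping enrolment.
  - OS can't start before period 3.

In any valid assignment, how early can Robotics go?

period 1

Robotics at period 1 is achievable: Compilers=period 1, Algorithms=period 1, Robotics=period 1, Chem=period 3, Statistics=period 2, OS=period 3.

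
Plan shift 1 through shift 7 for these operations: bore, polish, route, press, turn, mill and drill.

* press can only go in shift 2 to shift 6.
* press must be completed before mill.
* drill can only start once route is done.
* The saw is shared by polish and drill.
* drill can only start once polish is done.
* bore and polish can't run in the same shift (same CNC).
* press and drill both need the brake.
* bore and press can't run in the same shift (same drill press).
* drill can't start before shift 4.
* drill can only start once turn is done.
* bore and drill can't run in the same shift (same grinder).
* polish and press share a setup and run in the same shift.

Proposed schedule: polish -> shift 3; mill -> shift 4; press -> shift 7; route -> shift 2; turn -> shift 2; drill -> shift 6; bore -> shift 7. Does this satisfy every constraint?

No — it violates: bore and press can't run in the same shift (same drill press)

drill can't start before shift 4 — holds.
press must be completed before mill — violated.
drill can only start once route is done — holds.
bore and drill can't run in the same shift (same grinder) — holds.
drill can only start once turn is done — holds.
press and drill both need the brake — holds.
bore and press can't run in the same shift (same drill press) — violated.
press can only go in shift 2 to shift 6 — violated.
drill can only start once polish is done — holds.
bore and polish can't run in the same shift (same CNC) — holds.
polish and press share a setup and run in the same shift — violated.
The saw is shared by polish and drill — holds.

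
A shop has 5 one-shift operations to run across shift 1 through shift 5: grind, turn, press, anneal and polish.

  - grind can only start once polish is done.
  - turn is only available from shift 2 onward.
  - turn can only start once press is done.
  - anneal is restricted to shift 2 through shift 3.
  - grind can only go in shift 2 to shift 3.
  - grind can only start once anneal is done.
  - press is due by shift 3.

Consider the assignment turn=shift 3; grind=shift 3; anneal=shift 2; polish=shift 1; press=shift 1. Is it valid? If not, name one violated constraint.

press is due by shift 3 — holds.
turn is only available from shift 2 onward — holds.
grind can only start once anneal is done — holds.
anneal is restricted to shift 2 through shift 3 — holds.
turn can only start once press is done — holds.
grind can only go in shift 2 to shift 3 — holds.
grind can only start once polish is done — holds.

Valid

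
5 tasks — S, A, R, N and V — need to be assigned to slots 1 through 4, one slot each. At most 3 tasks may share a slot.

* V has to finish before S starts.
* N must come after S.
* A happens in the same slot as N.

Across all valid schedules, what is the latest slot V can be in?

2

Downstream work caps V at 2.
V at 2 is achievable: R=1, S=3, A=4, N=4, V=2.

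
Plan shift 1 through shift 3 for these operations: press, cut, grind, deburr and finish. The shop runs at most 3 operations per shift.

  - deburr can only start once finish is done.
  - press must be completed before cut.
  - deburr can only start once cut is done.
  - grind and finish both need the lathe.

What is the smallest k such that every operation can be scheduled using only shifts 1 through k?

3

The precedence chain requires at least 3 distinct shifts.
With at most 3 per shift and 5 operations, at least 2 shifts are needed.
3 works (last occupied shift: shift 3): for example grind=shift 2, cut=shift 2, press=shift 1, deburr=shift 3, finish=shift 1.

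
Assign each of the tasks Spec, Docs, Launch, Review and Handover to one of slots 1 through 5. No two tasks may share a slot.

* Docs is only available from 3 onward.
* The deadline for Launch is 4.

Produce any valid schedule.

Docs=3; Launch=1; Review=4; Handover=5; Spec=2

Checking: Docs=3 in [3,5]; Launch=1 in [1,4]; max 1 per slot (cap 1).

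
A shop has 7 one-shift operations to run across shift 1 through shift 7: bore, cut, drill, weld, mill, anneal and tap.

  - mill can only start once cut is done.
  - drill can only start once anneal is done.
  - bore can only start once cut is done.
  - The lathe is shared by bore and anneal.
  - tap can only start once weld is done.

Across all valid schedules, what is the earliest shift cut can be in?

shift 1

Downstream work caps cut at shift 6.
cut at shift 1 is achievable: tap in shift 2; cut in shift 1; bore in shift 2; weld in shift 1; anneal in shift 1; mill in shift 2; drill in shift 2.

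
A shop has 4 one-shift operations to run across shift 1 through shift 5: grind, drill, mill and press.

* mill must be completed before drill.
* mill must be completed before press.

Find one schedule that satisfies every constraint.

press in shift 2, mill in shift 1, drill in shift 2, grind in shift 1

Checking: mill(shift 1) before press(shift 2); mill(shift 1) before drill(shift 2).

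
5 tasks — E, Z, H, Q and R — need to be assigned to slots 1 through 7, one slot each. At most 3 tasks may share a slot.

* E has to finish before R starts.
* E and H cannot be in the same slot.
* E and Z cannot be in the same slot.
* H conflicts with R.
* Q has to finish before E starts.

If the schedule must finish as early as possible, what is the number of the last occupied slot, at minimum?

3

The precedence chain requires at least 3 distinct slots.
With at most 3 per slot and 5 tasks, at least 2 slots are needed.
3 works (last occupied slot: 3): for example E in 2, Q in 1, H in 1, Z in 1, R in 3.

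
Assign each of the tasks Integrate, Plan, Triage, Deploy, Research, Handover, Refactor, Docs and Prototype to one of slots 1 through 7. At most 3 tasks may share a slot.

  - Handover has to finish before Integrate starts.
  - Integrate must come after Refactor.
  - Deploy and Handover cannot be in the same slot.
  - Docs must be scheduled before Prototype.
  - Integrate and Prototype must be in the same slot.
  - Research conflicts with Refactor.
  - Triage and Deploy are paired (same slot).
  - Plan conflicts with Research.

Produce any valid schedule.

Integrate=2, Research=3, Deploy=3, Triage=3, Handover=1, Docs=1, Refactor=1, Prototype=2, Plan=2

Checking: Refactor(1) before Integrate(2); Docs(1) before Prototype(2); Handover(1) before Integrate(2); Deploy(3) != Handover(1); Research(3) != Refactor(1); Plan(2) != Research(3); Integrate = Prototype = 2; Triage = Deploy = 3; max 3 per slot (cap 3).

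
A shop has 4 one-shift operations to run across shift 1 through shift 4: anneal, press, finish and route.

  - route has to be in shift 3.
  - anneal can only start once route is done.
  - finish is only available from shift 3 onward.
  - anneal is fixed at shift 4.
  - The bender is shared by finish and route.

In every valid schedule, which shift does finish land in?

shift 4

finish's window is shift 3–shift 4.
route is fixed at shift 3, and finish can't share a shift with route.
So finish must be shift 4.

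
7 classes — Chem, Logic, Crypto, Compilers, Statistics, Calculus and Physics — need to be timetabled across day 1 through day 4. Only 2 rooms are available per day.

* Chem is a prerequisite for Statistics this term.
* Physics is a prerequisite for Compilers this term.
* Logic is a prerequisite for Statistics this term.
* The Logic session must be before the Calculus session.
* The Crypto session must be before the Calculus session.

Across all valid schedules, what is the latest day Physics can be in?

Downstream work caps Physics at day 3.
Physics at day 3 is achievable: Chem=day 1; Crypto=day 2; Logic=day 1; Compilers=day 4; Statistics=day 2; Calculus=day 3; Physics=day 3.

day 3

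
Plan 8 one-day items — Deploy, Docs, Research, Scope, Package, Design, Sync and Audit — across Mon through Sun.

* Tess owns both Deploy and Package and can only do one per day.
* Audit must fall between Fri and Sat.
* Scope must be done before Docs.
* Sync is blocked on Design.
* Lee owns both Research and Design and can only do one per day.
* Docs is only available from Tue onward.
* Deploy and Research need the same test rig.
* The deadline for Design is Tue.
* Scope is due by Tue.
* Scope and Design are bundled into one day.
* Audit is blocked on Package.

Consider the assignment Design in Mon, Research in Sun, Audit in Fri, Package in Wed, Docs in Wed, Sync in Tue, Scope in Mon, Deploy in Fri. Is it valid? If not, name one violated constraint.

The deadline for Design is Tue — holds.
Audit must fall between Fri and Sat — holds.
Lee owns both Research and Design and can only do one per day — holds.
Scope and Design are bundled into one day — holds.
Scope is due by Tue — holds.
Deploy and Research need the same test rig — holds.
Scope must be done before Docs — holds.
Docs is only available from Tue onward — holds.
Tess owns both Deploy and Package and can only do one per day — holds.
Sync is blocked on Design — holds.
Audit is blocked on Package — holds.

Yes, all constraints hold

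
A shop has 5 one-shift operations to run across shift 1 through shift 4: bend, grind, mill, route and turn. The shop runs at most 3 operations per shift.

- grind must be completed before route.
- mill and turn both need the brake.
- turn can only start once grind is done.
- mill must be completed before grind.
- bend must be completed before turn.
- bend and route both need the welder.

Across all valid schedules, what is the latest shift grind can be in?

Precedence pushes grind to at least shift 2; downstream work caps grind at shift 3.
grind at shift 3 is achievable: mill -> shift 1; grind -> shift 3; route -> shift 4; turn -> shift 4; bend -> shift 1.

shift 3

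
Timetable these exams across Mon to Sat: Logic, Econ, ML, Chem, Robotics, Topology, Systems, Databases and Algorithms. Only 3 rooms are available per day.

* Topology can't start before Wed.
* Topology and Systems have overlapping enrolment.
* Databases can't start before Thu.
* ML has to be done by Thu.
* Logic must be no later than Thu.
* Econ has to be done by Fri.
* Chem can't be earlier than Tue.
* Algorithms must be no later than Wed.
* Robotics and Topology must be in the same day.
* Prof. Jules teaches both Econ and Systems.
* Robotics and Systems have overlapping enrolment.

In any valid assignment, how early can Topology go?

Topology is available from Wed.
Topology at Wed is achievable: Topology=Wed, Robotics=Wed, Algorithms=Mon, Chem=Tue, ML=Mon, Databases=Thu, Logic=Mon, Econ=Tue, Systems=Thu.

Wed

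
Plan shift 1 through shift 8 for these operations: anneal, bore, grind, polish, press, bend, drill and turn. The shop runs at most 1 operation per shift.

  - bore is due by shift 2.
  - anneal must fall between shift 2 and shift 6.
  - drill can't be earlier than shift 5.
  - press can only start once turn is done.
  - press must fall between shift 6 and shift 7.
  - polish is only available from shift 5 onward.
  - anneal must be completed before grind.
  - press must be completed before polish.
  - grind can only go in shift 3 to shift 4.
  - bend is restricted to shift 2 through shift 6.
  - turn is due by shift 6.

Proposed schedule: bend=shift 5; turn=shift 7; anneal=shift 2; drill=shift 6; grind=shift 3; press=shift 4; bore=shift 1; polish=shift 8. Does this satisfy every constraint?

Invalid. press can only start once turn is done.

anneal must fall between shift 2 and shift 6 — holds.
press can only start once turn is done — violated.
The shop runs at most 1 operation per shift — holds.
polish is only available from shift 5 onward — holds.
bore is due by shift 2 — holds.
bend is restricted to shift 2 through shift 6 — holds.
press must fall between shift 6 and shift 7 — violated.
drill can't be earlier than shift 5 — holds.
press must be completed before polish — holds.
anneal must be completed before grind — holds.
turn is due by shift 6 — violated.
grind can only go in shift 3 to shift 4 — holds.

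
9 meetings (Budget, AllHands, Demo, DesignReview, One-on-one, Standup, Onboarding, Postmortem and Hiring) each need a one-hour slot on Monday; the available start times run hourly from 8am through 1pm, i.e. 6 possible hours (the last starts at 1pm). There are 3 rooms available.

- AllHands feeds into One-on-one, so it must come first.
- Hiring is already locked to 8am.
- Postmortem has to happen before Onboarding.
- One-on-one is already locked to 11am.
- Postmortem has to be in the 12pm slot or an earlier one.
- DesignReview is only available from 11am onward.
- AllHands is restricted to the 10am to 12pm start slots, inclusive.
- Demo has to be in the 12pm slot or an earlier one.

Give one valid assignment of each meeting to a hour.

Budget in 9am; One-on-one in 11am; Onboarding in 9am; AllHands in 10am; Demo in 8am; Hiring in 8am; Standup in 9am; Postmortem in 8am; DesignReview in 11am

Checking: Postmortem(8am) before Onboarding(9am); AllHands(10am) before One-on-one(11am); DesignReview=11am in [11am,1pm]; Demo=8am in [8am,12pm]; AllHands=10am in [10am,12pm]; One-on-one=11am in [11am,11am]; Hiring=8am in [8am,8am]; Postmortem=8am in [8am,12pm]; max 3 per hour (cap 3).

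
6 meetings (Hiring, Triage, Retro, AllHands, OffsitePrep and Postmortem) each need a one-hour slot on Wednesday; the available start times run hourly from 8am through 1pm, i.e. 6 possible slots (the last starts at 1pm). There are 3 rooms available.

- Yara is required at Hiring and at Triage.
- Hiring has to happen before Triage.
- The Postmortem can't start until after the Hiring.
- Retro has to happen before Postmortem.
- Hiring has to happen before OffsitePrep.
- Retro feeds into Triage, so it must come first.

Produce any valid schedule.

Retro=8am; Hiring=8am; AllHands=8am; OffsitePrep=9am; Postmortem=9am; Triage=9am

Checking: Retro(8am) before Triage(9am); Hiring(8am) before OffsitePrep(9am); Hiring(8am) before Triage(9am); Hiring(8am) before Postmortem(9am); Retro(8am) before Postmortem(9am); Hiring(8am) != Triage(9am); max 3 per slot (cap 3).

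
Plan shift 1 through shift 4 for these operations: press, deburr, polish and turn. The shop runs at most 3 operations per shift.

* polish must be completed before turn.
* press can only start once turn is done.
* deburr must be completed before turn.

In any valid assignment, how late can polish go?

Downstream work caps polish at shift 2.
polish at shift 2 is achievable: turn in shift 3, press in shift 4, polish in shift 2, deburr in shift 1.

shift 2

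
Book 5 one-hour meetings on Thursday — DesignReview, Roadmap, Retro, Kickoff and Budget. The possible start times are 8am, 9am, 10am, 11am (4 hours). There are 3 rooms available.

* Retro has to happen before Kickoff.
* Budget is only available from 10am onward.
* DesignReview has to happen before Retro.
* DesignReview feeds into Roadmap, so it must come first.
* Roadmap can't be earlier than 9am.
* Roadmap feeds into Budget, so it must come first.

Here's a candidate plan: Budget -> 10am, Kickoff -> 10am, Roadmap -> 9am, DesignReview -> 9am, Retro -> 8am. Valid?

DesignReview feeds into Roadmap, so it must come first — violated.
DesignReview has to happen before Retro — violated.
There are 3 rooms available — holds.
Budget is only available from 10am onward — holds.
Roadmap can't be earlier than 9am — holds.
Roadmap feeds into Budget, so it must come first — holds.
Retro has to happen before Kickoff — holds.

No — it violates: DesignReview has to happen before Retro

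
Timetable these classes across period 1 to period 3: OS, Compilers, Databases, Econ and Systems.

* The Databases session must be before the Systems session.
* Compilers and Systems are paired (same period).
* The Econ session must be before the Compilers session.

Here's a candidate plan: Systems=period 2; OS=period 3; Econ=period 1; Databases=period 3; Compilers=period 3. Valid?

Invalid. The Databases session must be before the Systems session.

The Econ session must be before the Compilers session — holds.
The Databases session must be before the Systems session — violated.
Compilers and Systems are paired (same period) — violated.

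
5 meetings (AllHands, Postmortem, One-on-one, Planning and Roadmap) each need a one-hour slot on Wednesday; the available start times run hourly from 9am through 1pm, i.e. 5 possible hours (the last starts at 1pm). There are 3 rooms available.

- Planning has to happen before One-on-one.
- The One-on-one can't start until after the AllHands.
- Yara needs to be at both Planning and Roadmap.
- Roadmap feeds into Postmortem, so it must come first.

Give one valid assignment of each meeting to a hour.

Roadmap=10am; Postmortem=11am; One-on-one=10am; AllHands=9am; Planning=9am

Checking: AllHands(9am) before One-on-one(10am); Planning(9am) before One-on-one(10am); Roadmap(10am) before Postmortem(11am); Planning(9am) != Roadmap(10am); max 2 per hour (cap 3).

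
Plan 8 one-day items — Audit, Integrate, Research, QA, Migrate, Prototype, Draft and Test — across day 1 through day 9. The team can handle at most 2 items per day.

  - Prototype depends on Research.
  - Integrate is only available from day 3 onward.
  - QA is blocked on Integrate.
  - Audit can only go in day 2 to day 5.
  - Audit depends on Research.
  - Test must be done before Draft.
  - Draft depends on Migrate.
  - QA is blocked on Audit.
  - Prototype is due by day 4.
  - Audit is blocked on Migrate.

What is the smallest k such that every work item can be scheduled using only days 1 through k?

4 days

The precedence chain requires at least 3 distinct days.
With at most 2 per day and 8 work items, at least 4 days are needed.
Propagating the time windows through the other constraints, QA can't land before day 4, so the schedule must run through at least day 4.
4 works (last occupied day: day 4): for example Test -> day 2, Research -> day 1, Migrate -> day 1, Integrate -> day 3, Audit -> day 2, Draft -> day 3, QA -> day 4, Prototype -> day 4.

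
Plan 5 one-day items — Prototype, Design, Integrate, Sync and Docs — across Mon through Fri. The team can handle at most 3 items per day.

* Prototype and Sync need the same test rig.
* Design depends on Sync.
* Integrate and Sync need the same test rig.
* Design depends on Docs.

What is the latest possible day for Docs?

Thu

Downstream work caps Docs at Thu.
Docs at Thu is achievable: Sync -> Mon; Prototype -> Tue; Docs -> Thu; Integrate -> Tue; Design -> Fri.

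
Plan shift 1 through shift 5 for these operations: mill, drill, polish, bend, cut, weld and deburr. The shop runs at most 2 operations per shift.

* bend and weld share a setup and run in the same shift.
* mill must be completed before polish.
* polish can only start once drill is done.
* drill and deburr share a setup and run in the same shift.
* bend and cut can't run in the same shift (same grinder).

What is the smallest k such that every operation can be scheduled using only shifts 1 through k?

The precedence chain requires at least 2 distinct shifts.
With at most 2 per shift and 7 operations, at least 4 shifts are needed.
4 works (last occupied shift: shift 4): for example cut in shift 1, weld in shift 4, mill in shift 1, bend in shift 4, drill in shift 2, polish in shift 3, deburr in shift 2.

4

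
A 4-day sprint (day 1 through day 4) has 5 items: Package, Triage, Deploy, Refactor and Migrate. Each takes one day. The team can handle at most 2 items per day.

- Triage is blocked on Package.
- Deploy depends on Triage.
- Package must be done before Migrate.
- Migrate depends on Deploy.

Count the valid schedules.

4

Enumerating: Refactor in day 1, Triage in day 2, Package in day 1, Deploy in day 3, Migrate in day 4 | Triage -> day 2; Migrate -> day 4; Refactor -> day 2; Deploy -> day 3; Package -> day 1 | Migrate=day 4, Refactor=day 3, Triage=day 2, Deploy=day 3, Package=day 1 | Triage in day 2; Package in day 1; Refactor in day 4; Migrate in day 4; Deploy in day 3.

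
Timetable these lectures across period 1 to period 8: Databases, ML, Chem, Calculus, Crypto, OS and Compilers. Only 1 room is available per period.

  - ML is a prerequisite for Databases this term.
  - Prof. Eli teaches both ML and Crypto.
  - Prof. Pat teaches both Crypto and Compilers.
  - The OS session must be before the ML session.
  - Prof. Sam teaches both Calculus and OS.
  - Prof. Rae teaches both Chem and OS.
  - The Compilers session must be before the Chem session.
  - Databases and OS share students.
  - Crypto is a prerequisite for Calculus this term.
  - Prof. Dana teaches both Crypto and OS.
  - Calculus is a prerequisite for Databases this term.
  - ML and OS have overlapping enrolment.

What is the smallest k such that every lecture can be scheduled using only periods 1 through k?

7

The precedence chain requires at least 3 distinct periods.
With at most 1 per period and 7 lectures, at least 7 periods are needed.
7 works (last occupied period: period 7): for example Crypto=period 3; Calculus=period 4; Compilers=period 6; Chem=period 7; OS=period 1; ML=period 2; Databases=period 5.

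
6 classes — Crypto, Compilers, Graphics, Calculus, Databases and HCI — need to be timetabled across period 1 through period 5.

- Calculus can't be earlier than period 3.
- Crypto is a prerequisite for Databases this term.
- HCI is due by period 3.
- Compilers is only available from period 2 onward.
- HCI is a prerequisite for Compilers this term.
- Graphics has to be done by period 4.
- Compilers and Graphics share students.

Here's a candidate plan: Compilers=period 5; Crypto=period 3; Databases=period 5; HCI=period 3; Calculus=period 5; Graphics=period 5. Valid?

Compilers is only available from period 2 onward — holds.
HCI is due by period 3 — holds.
HCI is a prerequisite for Compilers this term — holds.
Calculus can't be earlier than period 3 — holds.
Compilers and Graphics share students — violated.
Crypto is a prerequisite for Databases this term — holds.
Graphics has to be done by period 4 — violated.

Invalid. Graphics has to be done by period 4.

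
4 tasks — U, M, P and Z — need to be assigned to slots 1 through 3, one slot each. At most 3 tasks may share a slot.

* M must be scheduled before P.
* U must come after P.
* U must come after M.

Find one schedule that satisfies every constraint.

P -> 2; M -> 1; U -> 3; Z -> 1

Checking: M(1) before P(2); M(1) before U(3); P(2) before U(3); max 2 per slot (cap 3).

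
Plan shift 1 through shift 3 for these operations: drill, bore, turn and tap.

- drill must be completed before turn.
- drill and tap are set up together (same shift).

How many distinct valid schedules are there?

Splitting on drill: it can be shift 1 (6), shift 2 (3). Listing each branch's schedules as (bore, turn, tap) by shift number:
drill=shift 1: (1,2,1) (1,3,1) (2,2,1) (2,3,1) (3,2,1) (3,3,1) — 6.
drill=shift 2: (1,3,2) (2,3,2) (3,3,2) — 3.
Summing: 6 + 3 = 9.

9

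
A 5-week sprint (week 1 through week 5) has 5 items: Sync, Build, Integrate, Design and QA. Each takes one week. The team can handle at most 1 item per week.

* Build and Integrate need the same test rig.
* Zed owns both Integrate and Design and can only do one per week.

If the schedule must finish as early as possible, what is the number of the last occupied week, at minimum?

With at most 1 per week and 5 work items, at least 5 weeks are needed.
5 works (last occupied week: week 5): for example QA=week 5; Build=week 2; Design=week 4; Sync=week 1; Integrate=week 3.

5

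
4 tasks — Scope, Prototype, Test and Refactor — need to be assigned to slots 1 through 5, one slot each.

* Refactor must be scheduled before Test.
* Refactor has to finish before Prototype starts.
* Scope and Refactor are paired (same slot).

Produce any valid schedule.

Scope -> 1, Test -> 2, Refactor -> 1, Prototype -> 2

Checking: Refactor(1) before Test(2); Refactor(1) before Prototype(2); Scope = Refactor = 1.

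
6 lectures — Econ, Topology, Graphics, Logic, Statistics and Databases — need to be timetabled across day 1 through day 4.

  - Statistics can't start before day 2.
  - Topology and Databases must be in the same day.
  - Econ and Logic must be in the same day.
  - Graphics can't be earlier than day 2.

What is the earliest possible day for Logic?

Logic at day 1 is achievable: Statistics -> day 2, Databases -> day 1, Econ -> day 1, Logic -> day 1, Graphics -> day 2, Topology -> day 1.

day 1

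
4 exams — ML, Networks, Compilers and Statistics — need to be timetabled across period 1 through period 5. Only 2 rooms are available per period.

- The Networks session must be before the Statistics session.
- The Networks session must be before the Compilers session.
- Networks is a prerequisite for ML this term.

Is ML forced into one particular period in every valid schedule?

ML can be period 2 (e.g. Statistics in period 3; Networks in period 1; ML in period 2; Compilers in period 2) or period 3 (e.g. ML=period 3; Networks=period 1; Statistics=period 2; Compilers=period 2).

No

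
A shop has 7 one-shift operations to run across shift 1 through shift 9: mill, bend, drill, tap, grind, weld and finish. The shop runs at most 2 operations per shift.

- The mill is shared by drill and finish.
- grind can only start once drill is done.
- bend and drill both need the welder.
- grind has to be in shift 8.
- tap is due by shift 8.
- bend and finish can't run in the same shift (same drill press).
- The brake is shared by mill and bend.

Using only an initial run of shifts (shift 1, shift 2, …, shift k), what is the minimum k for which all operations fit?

The precedence chain requires at least 2 distinct shifts.
With at most 2 per shift and 7 operations, at least 4 shifts are needed.
grind can't be placed before shift 8, so the schedule must run through at least shift 8.
8 works (last occupied shift: shift 8): for example mill in shift 1; finish in shift 3; bend in shift 2; weld in shift 3; drill in shift 1; tap in shift 2; grind in shift 8.

8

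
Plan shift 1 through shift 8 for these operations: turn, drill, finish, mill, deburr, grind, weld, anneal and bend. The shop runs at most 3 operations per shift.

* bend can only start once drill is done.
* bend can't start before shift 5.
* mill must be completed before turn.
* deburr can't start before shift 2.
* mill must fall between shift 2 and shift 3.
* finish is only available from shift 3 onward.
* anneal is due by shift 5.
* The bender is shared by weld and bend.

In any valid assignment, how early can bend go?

Bend is available from shift 5.
bend at shift 5 is achievable: mill in shift 2; finish in shift 3; anneal in shift 1; bend in shift 5; deburr in shift 2; grind in shift 1; weld in shift 2; drill in shift 1; turn in shift 3.

shift 5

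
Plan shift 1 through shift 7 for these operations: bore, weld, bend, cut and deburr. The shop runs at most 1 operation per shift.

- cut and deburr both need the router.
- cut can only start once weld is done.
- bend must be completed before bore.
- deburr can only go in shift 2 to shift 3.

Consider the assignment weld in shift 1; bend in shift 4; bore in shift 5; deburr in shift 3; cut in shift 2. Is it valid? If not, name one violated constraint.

Yes

deburr can only go in shift 2 to shift 3 — holds.
bend must be completed before bore — holds.
cut and deburr both need the router — holds.
cut can only start once weld is done — holds.
The shop runs at most 1 operation per shift — holds.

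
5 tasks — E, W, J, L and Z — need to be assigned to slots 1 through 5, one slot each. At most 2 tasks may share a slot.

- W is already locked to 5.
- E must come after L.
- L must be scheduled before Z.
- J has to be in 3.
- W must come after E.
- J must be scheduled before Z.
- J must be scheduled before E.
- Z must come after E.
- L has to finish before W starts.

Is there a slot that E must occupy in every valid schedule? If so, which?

J is fixed at 3 and must come before E, so E is at least 4.
W is fixed at 5 and must come after E, so E is at most 4.
So E must be 4.

4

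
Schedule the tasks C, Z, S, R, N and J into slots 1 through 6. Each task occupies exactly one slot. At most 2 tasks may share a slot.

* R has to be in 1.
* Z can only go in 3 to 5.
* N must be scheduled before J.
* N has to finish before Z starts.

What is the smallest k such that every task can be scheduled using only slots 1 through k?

3

The precedence chain requires at least 2 distinct slots.
With at most 2 per slot and 6 tasks, at least 3 slots are needed.
Z can't be placed before 3, so the schedule must run through at least slot 3.
3 works (last occupied slot: 3): for example J -> 2, C -> 2, R -> 1, Z -> 3, N -> 1, S -> 3.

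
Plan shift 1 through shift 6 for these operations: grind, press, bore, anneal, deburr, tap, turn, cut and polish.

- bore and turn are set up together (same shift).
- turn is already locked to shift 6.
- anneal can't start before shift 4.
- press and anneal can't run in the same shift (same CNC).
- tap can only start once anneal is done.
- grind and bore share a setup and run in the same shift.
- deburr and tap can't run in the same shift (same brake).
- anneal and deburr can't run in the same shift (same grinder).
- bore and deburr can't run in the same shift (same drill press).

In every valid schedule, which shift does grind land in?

shift 6

Grind must be in the same shift as turn, which can't be before shift 6, so grind is at least shift 6.
So grind is pinned to shift 6.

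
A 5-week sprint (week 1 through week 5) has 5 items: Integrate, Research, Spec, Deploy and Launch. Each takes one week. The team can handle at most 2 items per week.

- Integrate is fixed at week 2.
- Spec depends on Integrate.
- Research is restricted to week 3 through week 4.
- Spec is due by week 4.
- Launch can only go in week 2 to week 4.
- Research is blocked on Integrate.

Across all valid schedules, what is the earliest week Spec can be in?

week 3

Precedence pushes Spec to at least week 3; Spec's own window allows nothing later than week 4.
Spec at week 3 is achievable: Research in week 3; Spec in week 3; Deploy in week 1; Integrate in week 2; Launch in week 2.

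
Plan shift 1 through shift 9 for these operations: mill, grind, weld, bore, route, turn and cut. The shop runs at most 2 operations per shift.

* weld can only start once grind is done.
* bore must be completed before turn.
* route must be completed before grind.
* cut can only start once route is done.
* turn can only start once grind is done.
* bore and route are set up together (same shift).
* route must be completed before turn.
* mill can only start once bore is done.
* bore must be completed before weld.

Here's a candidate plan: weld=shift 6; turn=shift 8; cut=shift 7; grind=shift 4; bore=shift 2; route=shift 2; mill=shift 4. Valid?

Yes

turn can only start once grind is done — holds.
weld can only start once grind is done — holds.
bore and route are set up together (same shift) — holds.
bore must be completed before turn — holds.
route must be completed before grind — holds.
The shop runs at most 2 operations per shift — holds.
cut can only start once route is done — holds.
mill can only start once bore is done — holds.
bore must be completed before weld — holds.
route must be completed before turn — holds.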